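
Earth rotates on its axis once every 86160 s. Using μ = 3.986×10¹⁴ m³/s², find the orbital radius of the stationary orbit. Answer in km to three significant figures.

A synchronous orbit has period T, so by Kepler's third law a = (μT²/4π²)^(1/3).
μT²/4π² = 3.986×10¹⁴ × (8.616×10⁴)² / 39.48 = 7.495×10²² m³.
a = 4.216×10⁷ m = 42163 km.

r_sync ≈ 42200 km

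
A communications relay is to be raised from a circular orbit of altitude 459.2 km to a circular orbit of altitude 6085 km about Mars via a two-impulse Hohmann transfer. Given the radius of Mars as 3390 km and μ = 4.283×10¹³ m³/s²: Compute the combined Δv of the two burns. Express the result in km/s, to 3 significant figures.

Δv_total ≈ 1.15 km/s

r₁ = 3390 + 459.2 = 3849.2 km = 3.8492×10⁶ m.
r₂ = 3390 + 6085 = 9475.0 km = 9.4750×10⁶ m.
Transfer ellipse a_t = (r₁ + r₂)/2 = 6.662×10⁶ m.
At r₁: circular v_c1 = √(μ/r₁) = 3336 m/s; transfer-periapsis v_p = √[μ(2/r₁ − 1/a_t)] = 3978 m/s.
Δv₁ = v_p − v_c1 = 642.4 m/s.
At r₂: circular v_c2 = √(μ/r₂) = 2126 m/s; transfer-apoapsis v_a = √[μ(2/r₂ − 1/a_t)] = 1616 m/s.
Δv₂ = v_c2 − v_a = 510.0 m/s.
Total Δv = Δv₁ + Δv₂ = 1152 m/s = 1.152 km/s.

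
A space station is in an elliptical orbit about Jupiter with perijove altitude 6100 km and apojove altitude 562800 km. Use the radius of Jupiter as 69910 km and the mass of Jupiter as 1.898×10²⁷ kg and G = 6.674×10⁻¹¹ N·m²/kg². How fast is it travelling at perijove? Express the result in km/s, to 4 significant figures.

μ = GM = 6.674×10⁻¹¹ × 1.898×10²⁷ = 1.267×10¹⁷ m³/s².
r_p = 69910 + 6100 = 76010 km = 7.6010×10⁷ m.
r_a = 69910 + 562800 = 632710 km = 6.3271×10⁸ m.
Semi-major axis a = (r_p + r_a)/2 = 3.5436×10⁵ km = 3.544×10⁸ m.
Vis-viva: v² = μ(2/r − 1/a) = 1.267×10¹⁷ × (2.631×10⁻⁸ − 2.822×10⁻⁹) = 2.976×10⁹ m²/s².
v = 54550 m/s = 54.55 km/s.

v ≈ 54.55 km/s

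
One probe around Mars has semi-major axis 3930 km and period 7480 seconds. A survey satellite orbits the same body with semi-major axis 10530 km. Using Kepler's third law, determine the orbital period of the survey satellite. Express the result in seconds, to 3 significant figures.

T₂ ≈ 32800 seconds

Kepler's third law: T² ∝ a³, so T₂ = T₁ (a₂/a₁)^(3/2).
a₂/a₁ = 2.679, (a₂/a₁)^(3/2) = 4.386.
T₂ = 7480 × 4.386 = 32810 seconds.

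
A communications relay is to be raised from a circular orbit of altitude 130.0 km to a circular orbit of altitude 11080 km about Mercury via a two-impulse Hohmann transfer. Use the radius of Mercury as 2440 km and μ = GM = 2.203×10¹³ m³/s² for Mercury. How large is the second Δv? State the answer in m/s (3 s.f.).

r₁ = 2440 + 130.0 = 2570.0 km = 2.5700×10⁶ m.
r₂ = 2440 + 11080 = 13520 km = 1.3520×10⁷ m.
Transfer ellipse a_t = (r₁ + r₂)/2 = 8.045×10⁶ m.
At r₁: circular v_c1 = √(μ/r₁) = 2928 m/s; transfer-periherm v_p = √[μ(2/r₁ − 1/a_t)] = 3795 m/s.
At r₂: circular v_c2 = √(μ/r₂) = 1276 m/s; transfer-apoherm v_a = √[μ(2/r₂ − 1/a_t)] = 721.5 m/s.
Δv₂ = v_c2 − v_a = 555.0 m/s.

Δv ≈ 555 m/s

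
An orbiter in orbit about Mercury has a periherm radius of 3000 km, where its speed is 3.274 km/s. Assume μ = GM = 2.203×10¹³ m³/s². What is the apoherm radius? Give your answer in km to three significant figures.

apoherm radius ≈ 8100 km

r_p = 3.000×10⁶ m.
Specific energy ε = v²/2 − μ/r = -1.984×10⁶ J/kg, so a = −μ/(2ε) = 5.552×10⁶ m.
The apsides satisfy r_p + r_a = 2a, so the apoherm radius is 2a − r_p = 8.105×10⁶ m = 8105.0 km.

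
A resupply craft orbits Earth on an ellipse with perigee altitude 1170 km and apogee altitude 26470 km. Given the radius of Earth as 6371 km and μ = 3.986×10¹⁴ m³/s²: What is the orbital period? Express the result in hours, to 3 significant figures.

T ≈ 7.93 hours

r_p = 6371 + 1170 = 7541.0 km = 7.5410×10⁶ m.
r_a = 6371 + 26470 = 32841 km = 3.2841×10⁷ m.
Semi-major axis a = (r_p + r_a)/2 = (7541.0 + 32841)/2 = 20191 km = 2.019×10⁷ m.
By Kepler's third law T = 2π√(a³/μ) = 2π × 4.544×10³ = 2.855×10⁴ s.
= 7.931 hours.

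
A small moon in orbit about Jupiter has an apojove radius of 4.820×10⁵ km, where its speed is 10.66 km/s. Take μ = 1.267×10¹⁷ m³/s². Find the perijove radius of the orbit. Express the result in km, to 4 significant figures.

perijove radius ≈ 1.329×10⁵ km

r_a = 4.820×10⁸ m.
Specific energy ε = v²/2 − μ/r = -2.060×10⁸ J/kg, so a = −μ/(2ε) = 3.075×10⁸ m.
The apsides satisfy r_p + r_a = 2a, so the perijove radius is 2a − r_a = 1.329×10⁸ m = 1.3291×10⁵ km.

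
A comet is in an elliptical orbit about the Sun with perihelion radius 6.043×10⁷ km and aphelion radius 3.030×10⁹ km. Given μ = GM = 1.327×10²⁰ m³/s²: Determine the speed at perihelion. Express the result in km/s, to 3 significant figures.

Semi-major axis a = (r_p + r_a)/2 = 1.5452×10⁹ km = 1.545×10¹² m.
Vis-viva: v² = μ(2/r − 1/a) = 1.327×10²⁰ × (3.310×10⁻¹¹ − 6.472×10⁻¹³) = 4.306×10⁹ m²/s².
v = 65620 m/s = 65.62 km/s.

v ≈ 65.6 km/s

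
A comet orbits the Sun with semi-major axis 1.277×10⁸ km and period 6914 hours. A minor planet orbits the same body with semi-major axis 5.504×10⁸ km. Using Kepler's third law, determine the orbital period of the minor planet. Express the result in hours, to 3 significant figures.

T₂ ≈ 61900 hours

Kepler's third law: T² ∝ a³, so T₂ = T₁ (a₂/a₁)^(3/2).
a₂/a₁ = 4.310, (a₂/a₁)^(3/2) = 8.948.
T₂ = 6914 × 8.948 = 61870 hours.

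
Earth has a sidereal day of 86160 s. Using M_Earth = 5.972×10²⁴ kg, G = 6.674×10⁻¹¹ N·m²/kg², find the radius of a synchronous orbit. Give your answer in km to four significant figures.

r_sync ≈ 42160 km

μ = GM = 6.674×10⁻¹¹ × 5.972×10²⁴ = 3.986×10¹⁴ m³/s².
A synchronous orbit has period T, so by Kepler's third law a = (μT²/4π²)^(1/3).
μT²/4π² = 3.986×10¹⁴ × (8.616×10⁴)² / 39.48 = 7.495×10²² m³.
a = 4.216×10⁷ m = 42162 km.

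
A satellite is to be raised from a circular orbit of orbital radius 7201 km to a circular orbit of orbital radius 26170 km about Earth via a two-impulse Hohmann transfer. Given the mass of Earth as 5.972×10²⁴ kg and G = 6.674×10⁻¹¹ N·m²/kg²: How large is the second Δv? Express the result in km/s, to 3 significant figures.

μ = GM = 6.674×10⁻¹¹ × 5.972×10²⁴ = 3.986×10¹⁴ m³/s².
r₁ = 7201 km = 7.201×10⁶ m.
r₂ = 26170 km = 2.617×10⁷ m.
Transfer ellipse a_t = (r₁ + r₂)/2 = 1.669×10⁷ m.
At r₁: circular v_c1 = √(μ/r₁) = 7440 m/s; transfer-perigee v_p = √[μ(2/r₁ − 1/a_t)] = 9317 m/s.
At r₂: circular v_c2 = √(μ/r₂) = 3903 m/s; transfer-apogee v_a = √[μ(2/r₂ − 1/a_t)] = 2564 m/s.
Δv₂ = v_c2 − v_a = 1339 m/s.
= 1.339 km/s.

Δv ≈ 1.34 km/s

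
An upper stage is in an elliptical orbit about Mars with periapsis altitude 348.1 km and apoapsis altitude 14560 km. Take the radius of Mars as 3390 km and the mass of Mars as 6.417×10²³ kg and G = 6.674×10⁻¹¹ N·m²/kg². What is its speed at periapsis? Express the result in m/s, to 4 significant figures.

μ = GM = 6.674×10⁻¹¹ × 6.417×10²³ = 4.283×10¹³ m³/s².
r_p = 3390 + 348.1 = 3738.1 km = 3.7381×10⁶ m.
r_a = 3390 + 14560 = 17950 km = 1.7950×10⁷ m.
Semi-major axis a = (r_p + r_a)/2 = 10844 km = 1.084×10⁷ m.
Vis-viva: v² = μ(2/r − 1/a) = 4.283×10¹³ × (5.350×10⁻⁷ − 9.222×10⁻⁸) = 1.896×10⁷ m²/s².
v = 4355 m/s.

v ≈ 4355 m/s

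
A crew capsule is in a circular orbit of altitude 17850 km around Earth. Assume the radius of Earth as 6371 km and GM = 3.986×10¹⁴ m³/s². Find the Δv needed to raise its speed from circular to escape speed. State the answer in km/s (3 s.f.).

Δv ≈ 1.68 km/s

r = 6371 + 17850 = 24221 km = 2.4221×10⁷ m.
Circular speed v_c = √(μ/r) = 4057 m/s.
Escape speed v_esc = √(2μ/r) = √2 × v_c = 5737 m/s.
Δv = v_esc − v_c = 1680 m/s = 1.680 km/s.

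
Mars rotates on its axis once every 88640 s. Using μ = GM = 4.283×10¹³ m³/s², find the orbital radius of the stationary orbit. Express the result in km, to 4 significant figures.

r_sync ≈ 20430 km

A synchronous orbit has period T, so by Kepler's third law a = (μT²/4π²)^(1/3).
μT²/4π² = 4.283×10¹³ × (8.864×10⁴)² / 39.48 = 8.524×10²¹ m³.
a = 2.043×10⁷ m = 20428 km.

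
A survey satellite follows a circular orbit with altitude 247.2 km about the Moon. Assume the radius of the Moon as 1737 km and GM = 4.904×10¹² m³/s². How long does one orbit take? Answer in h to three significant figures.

r = 1737 + 247.2 = 1984.2 km = 1.9842×10⁶ m.
Kepler's third law: T = 2π√(r³/μ) = 2π√((1.984×10⁶)³ / 4.904×10¹²).
r³/μ = 1.593×10⁶ s², so T = 2π × 1.262×10³ = 7.930×10³ s.
Converting: 7.930×10³ s ÷ 3600 = 2.203 h.

T ≈ 2.20 h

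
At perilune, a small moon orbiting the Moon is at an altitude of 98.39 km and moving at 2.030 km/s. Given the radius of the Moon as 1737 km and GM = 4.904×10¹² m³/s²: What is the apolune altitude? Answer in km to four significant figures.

r_p = 1737 + 98.39 = 1835.4 km = 1.835×10⁶ m.
Specific energy ε = v²/2 − μ/r = -6.115×10⁵ J/kg, so a = −μ/(2ε) = 4.010×10⁶ m.
The apsides satisfy r_p + r_a = 2a, so the apolune radius is 2a − r_p = 6.185×10⁶ m = 6184.7 km.
Apolune altitude = 6184.7 − 1737 = 4447.7 km.

apolune altitude ≈ 4448 km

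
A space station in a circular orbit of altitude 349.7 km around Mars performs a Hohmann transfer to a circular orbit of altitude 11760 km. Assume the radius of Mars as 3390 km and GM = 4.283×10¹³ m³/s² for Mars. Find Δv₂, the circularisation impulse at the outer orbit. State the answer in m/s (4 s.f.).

Δv ≈ 623.4 m/s

r₁ = 3390 + 349.7 = 3739.7 km = 3.7397×10⁶ m.
r₂ = 3390 + 11760 = 15150 km = 1.5150×10⁷ m.
Transfer ellipse a_t = (r₁ + r₂)/2 = 9.445×10⁶ m.
At r₁: circular v_c1 = √(μ/r₁) = 3384 m/s; transfer-periapsis v_p = √[μ(2/r₁ − 1/a_t)] = 4286 m/s.
At r₂: circular v_c2 = √(μ/r₂) = 1681 m/s; transfer-apoapsis v_a = √[μ(2/r₂ − 1/a_t)] = 1058 m/s.
Δv₂ = v_c2 − v_a = 623.4 m/s.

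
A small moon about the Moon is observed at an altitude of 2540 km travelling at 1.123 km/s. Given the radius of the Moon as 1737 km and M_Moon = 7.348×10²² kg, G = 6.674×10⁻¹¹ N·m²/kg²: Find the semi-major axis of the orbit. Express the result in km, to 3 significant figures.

a ≈ 4750 km

μ = GM = 6.674×10⁻¹¹ × 7.348×10²² = 4.904×10¹² m³/s².
r = 1737 + 2540 = 4277.0 km = 4.277×10⁶ m.
Specific orbital energy ε = v²/2 − μ/r = (1123)²/2 − 4.904×10¹²/4.277×10⁶ = -5.160×10⁵ J/kg.
Since ε = −μ/(2a), a = −μ/(2ε) = 4.752×10⁶ m = 4751.6 km.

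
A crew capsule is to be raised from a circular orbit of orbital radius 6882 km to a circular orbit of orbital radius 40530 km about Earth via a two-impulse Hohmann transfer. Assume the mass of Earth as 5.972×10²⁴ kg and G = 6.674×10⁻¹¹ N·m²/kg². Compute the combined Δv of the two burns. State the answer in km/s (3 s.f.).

Δv_total ≈ 3.79 km/s

μ = GM = 6.674×10⁻¹¹ × 5.972×10²⁴ = 3.986×10¹⁴ m³/s².
r₁ = 6882 km = 6.882×10⁶ m.
r₂ = 40530 km = 4.053×10⁷ m.
Transfer ellipse a_t = (r₁ + r₂)/2 = 2.371×10⁷ m.
At r₁: circular v_c1 = √(μ/r₁) = 7610 m/s; transfer-perigee v_p = √[μ(2/r₁ − 1/a_t)] = 9951 m/s.
Δv₁ = v_p − v_c1 = 2341 m/s.
At r₂: circular v_c2 = √(μ/r₂) = 3136 m/s; transfer-apogee v_a = √[μ(2/r₂ − 1/a_t)] = 1690 m/s.
Δv₂ = v_c2 − v_a = 1446 m/s.
Total Δv = Δv₁ + Δv₂ = 3787 m/s = 3.787 km/s.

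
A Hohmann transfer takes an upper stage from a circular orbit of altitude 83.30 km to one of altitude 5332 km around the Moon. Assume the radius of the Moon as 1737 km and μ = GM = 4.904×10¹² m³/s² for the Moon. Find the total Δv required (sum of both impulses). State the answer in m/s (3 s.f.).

r₁ = 1737 + 83.30 = 1820.3 km = 1.8203×10⁶ m.
r₂ = 1737 + 5332 = 7069.0 km = 7.0690×10⁶ m.
Transfer ellipse a_t = (r₁ + r₂)/2 = 4.445×10⁶ m.
At r₁: circular v_c1 = √(μ/r₁) = 1641 m/s; transfer-perilune v_p = √[μ(2/r₁ − 1/a_t)] = 2070 m/s.
Δv₁ = v_p − v_c1 = 428.6 m/s.
At r₂: circular v_c2 = √(μ/r₂) = 832.9 m/s; transfer-apolune v_a = √[μ(2/r₂ − 1/a_t)] = 533.0 m/s.
Δv₂ = v_c2 − v_a = 299.9 m/s.
Total Δv = Δv₁ + Δv₂ = 728.5 m/s.

Δv_total ≈ 728 m/s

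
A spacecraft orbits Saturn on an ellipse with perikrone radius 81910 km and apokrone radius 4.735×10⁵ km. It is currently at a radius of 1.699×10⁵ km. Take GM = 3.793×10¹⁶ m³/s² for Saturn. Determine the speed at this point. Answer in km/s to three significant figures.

Semi-major axis a = (r_p + r_a)/2 = 2.7770×10⁵ km = 2.777×10⁸ m.
Vis-viva: v² = μ(2/r − 1/a) = 3.793×10¹⁶ × (1.177×10⁻⁸ − 3.601×10⁻⁹) = 3.099×10⁸ m²/s².
v = 17600 m/s = 17.60 km/s.

v ≈ 17.6 km/s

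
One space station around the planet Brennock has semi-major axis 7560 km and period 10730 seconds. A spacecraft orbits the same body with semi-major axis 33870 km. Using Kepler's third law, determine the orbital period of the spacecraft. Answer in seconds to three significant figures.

T₂ ≈ 1.02×10⁵ seconds

Kepler's third law: T² ∝ a³, so T₂ = T₁ (a₂/a₁)^(3/2).
a₂/a₁ = 4.480, (a₂/a₁)^(3/2) = 9.483.
T₂ = 10730 × 9.483 = 1.018×10⁵ seconds.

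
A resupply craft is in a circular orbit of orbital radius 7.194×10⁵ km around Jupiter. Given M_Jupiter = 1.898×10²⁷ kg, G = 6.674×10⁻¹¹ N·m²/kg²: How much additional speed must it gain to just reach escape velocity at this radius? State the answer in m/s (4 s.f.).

μ = GM = 6.674×10⁻¹¹ × 1.898×10²⁷ = 1.267×10¹⁷ m³/s².
r = 7.194×10⁵ km = 7.194×10⁸ m.
Circular speed v_c = √(μ/r) = 13270 m/s.
Escape speed v_esc = √(2μ/r) = √2 × v_c = 18770 m/s.
Δv = v_esc − v_c = 5496 m/s.

Δv ≈ 5496 m/s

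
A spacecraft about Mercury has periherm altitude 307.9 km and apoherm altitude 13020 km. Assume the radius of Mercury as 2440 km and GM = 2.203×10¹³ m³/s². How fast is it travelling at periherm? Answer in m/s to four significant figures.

r_p = 2440 + 307.9 = 2747.9 km = 2.7479×10⁶ m.
r_a = 2440 + 13020 = 15460 km = 1.5460×10⁷ m.
Semi-major axis a = (r_p + r_a)/2 = 9104.0 km = 9.104×10⁶ m.
Vis-viva: v² = μ(2/r − 1/a) = 2.203×10¹³ × (7.278×10⁻⁷ − 1.098×10⁻⁷) = 1.361×10⁷ m²/s².
v = 3690 m/s.

v ≈ 3690 m/s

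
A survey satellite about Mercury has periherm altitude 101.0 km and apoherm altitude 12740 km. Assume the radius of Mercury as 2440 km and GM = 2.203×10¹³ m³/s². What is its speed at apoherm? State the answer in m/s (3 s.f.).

v ≈ 645 m/s

r_p = 2440 + 101.0 = 2541.0 km = 2.5410×10⁶ m.
r_a = 2440 + 12740 = 15180 km = 1.5180×10⁷ m.
Semi-major axis a = (r_p + r_a)/2 = 8860.5 km = 8.860×10⁶ m.
Vis-viva: v² = μ(2/r − 1/a) = 2.203×10¹³ × (1.318×10⁻⁷ − 1.129×10⁻⁷) = 4.162×10⁵ m²/s².
v = 645.1 m/s.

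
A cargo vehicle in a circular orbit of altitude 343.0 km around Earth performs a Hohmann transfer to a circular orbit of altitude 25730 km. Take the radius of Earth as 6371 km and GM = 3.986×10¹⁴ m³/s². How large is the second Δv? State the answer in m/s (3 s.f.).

Δv ≈ 1450 m/s

r₁ = 6371 + 343.0 = 6714.0 km = 6.7140×10⁶ m.
r₂ = 6371 + 25730 = 32101 km = 3.2101×10⁷ m.
Transfer ellipse a_t = (r₁ + r₂)/2 = 1.941×10⁷ m.
At r₁: circular v_c1 = √(μ/r₁) = 7705 m/s; transfer-perigee v_p = √[μ(2/r₁ − 1/a_t)] = 9910 m/s.
At r₂: circular v_c2 = √(μ/r₂) = 3524 m/s; transfer-apogee v_a = √[μ(2/r₂ − 1/a_t)] = 2073 m/s.
Δv₂ = v_c2 − v_a = 1451 m/s.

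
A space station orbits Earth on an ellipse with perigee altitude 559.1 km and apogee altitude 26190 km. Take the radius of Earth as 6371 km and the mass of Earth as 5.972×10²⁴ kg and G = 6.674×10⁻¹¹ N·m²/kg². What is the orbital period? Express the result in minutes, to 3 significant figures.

T ≈ 460 minutes

μ = GM = 6.674×10⁻¹¹ × 5.972×10²⁴ = 3.986×10¹⁴ m³/s².
r_p = 6371 + 559.1 = 6930.1 km = 6.9301×10⁶ m.
r_a = 6371 + 26190 = 32561 km = 3.2561×10⁷ m.
Semi-major axis a = (r_p + r_a)/2 = (6930.1 + 32561)/2 = 19746 km = 1.975×10⁷ m.
By Kepler's third law T = 2π√(a³/μ) = 2π × 4.395×10³ = 2.761×10⁴ s.
= 460.2 minutes.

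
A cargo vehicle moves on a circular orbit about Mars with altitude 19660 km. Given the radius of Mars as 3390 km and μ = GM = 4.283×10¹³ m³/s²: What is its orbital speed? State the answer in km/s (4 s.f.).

r = 3390 + 19660 = 23050 km = 2.3050×10⁷ m.
For a circular orbit v = √(μ/r) = √(4.283×10¹³ / 2.305×10⁷) = √(1.858×10⁶) = 1363 m/s.
That is 1.363 km/s.

v ≈ 1.363 km/s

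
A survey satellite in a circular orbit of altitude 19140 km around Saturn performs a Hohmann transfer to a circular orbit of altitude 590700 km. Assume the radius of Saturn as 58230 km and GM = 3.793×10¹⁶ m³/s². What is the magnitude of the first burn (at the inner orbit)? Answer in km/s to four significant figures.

r₁ = 58230 + 19140 = 77370 km = 7.7370×10⁷ m.
r₂ = 58230 + 590700 = 648930 km = 6.4893×10⁸ m.
Transfer ellipse a_t = (r₁ + r₂)/2 = 3.632×10⁸ m.
At r₁: circular v_c1 = √(μ/r₁) = 22140 m/s; transfer-perikrone v_p = √[μ(2/r₁ − 1/a_t)] = 29600 m/s.
Δv₁ = v_p − v_c1 = 7457 m/s.
= 7.457 km/s.

Δv ≈ 7.457 km/s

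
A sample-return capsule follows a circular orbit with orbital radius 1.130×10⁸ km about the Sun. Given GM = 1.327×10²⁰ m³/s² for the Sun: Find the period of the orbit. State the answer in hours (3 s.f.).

r = 1.130×10⁸ km = 1.130×10¹¹ m.
Kepler's third law: T = 2π√(r³/μ) = 2π√((1.130×10¹¹)³ / 1.327×10²⁰).
r³/μ = 1.087×10¹³ s², so T = 2π × 3.297×10⁶ = 2.072×10⁷ s.
Converting: 2.072×10⁷ s ÷ 3600 = 5755 hours.

T ≈ 5760 hours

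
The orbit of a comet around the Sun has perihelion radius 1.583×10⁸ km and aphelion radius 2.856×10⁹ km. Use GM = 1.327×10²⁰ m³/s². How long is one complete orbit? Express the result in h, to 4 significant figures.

Semi-major axis a = (r_p + r_a)/2 = (1.5830×10⁸ + 2.8560×10⁹)/2 = 1.5072×10⁹ km = 1.507×10¹² m.
By Kepler's third law T = 2π√(a³/μ) = 2π × 1.606×10⁸ = 1.009×10⁹ s.
= 2.803×10⁵ h.

T ≈ 280300 h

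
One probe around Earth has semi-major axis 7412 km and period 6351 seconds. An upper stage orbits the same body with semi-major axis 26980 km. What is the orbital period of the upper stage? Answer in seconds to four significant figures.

T₂ ≈ 44110 seconds

Kepler's third law: T² ∝ a³, so T₂ = T₁ (a₂/a₁)^(3/2).
a₂/a₁ = 3.640, (a₂/a₁)^(3/2) = 6.945.
T₂ = 6351 × 6.945 = 44110 seconds.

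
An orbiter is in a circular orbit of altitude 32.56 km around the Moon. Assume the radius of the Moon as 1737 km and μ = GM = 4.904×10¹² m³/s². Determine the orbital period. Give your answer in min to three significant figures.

T ≈ 111 min

r = 1737 + 32.56 = 1769.6 km = 1.7696×10⁶ m.
Kepler's third law: T = 2π√(r³/μ) = 2π√((1.770×10⁶)³ / 4.904×10¹²).
r³/μ = 1.130×10⁶ s², so T = 2π × 1.063×10³ = 6.679×10³ s.
Converting: 6.679×10³ s ÷ 60.00 = 111.3 min.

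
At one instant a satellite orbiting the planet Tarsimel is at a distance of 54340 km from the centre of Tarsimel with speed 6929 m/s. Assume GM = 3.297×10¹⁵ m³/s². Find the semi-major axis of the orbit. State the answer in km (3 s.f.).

r = 5.434×10⁷ m.
Specific orbital energy ε = v²/2 − μ/r = (6929)²/2 − 3.297×10¹⁵/5.434×10⁷ = -3.667×10⁷ J/kg.
Since ε = −μ/(2a), a = −μ/(2ε) = 4.496×10⁷ m = 44957 km.

a ≈ 45000 km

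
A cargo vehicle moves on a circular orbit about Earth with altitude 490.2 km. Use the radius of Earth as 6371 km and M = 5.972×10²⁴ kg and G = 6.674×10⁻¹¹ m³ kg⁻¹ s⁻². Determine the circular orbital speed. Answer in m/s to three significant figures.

μ = GM = 6.674×10⁻¹¹ × 5.972×10²⁴ = 3.986×10¹⁴ m³/s².
r = 6371 + 490.2 = 6861.2 km = 6.8612×10⁶ m.
For a circular orbit v = √(μ/r) = √(3.986×10¹⁴ / 6.861×10⁶) = √(5.809×10⁷) = 7622 m/s.

v ≈ 7620 m/s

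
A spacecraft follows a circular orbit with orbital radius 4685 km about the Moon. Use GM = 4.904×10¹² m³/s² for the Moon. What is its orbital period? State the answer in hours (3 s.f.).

T ≈ 7.99 hours

r = 4685 km = 4.685×10⁶ m.
Kepler's third law: T = 2π√(r³/μ) = 2π√((4.685×10⁶)³ / 4.904×10¹²).
r³/μ = 2.097×10⁷ s², so T = 2π × 4.579×10³ = 2.877×10⁴ s.
Converting: 2.877×10⁴ s ÷ 3600 = 7.992 hours.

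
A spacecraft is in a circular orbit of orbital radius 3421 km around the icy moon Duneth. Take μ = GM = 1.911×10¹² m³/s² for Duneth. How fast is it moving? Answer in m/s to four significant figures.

r = 3421 km = 3.421×10⁶ m.
For a circular orbit v = √(μ/r) = √(1.911×10¹² / 3.421×10⁶) = √(5.586×10⁵) = 747.4 m/s.

v ≈ 747.4 m/s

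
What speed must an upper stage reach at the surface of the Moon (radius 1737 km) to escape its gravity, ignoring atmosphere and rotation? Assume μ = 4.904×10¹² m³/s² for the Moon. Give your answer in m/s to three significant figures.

v_esc ≈ 2380 m/s

r = R = 1.737×10⁶ m.
Escape speed v_esc = √(2μ/r) = √(2 × 4.904×10¹² / 1.737×10⁶) = √(5.647×10⁶) = 2376 m/s.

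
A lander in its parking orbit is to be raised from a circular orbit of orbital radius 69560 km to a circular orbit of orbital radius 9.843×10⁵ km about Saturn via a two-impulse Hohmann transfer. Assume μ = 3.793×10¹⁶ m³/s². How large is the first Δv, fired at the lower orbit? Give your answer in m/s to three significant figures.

r₁ = 69560 km = 6.956×10⁷ m.
r₂ = 9.843×10⁵ km = 9.843×10⁸ m.
Transfer ellipse a_t = (r₁ + r₂)/2 = 5.269×10⁸ m.
At r₁: circular v_c1 = √(μ/r₁) = 23350 m/s; transfer-perikrone v_p = √[μ(2/r₁ − 1/a_t)] = 31920 m/s.
Δv₁ = v_p − v_c1 = 8564 m/s.

Δv ≈ 8560 m/s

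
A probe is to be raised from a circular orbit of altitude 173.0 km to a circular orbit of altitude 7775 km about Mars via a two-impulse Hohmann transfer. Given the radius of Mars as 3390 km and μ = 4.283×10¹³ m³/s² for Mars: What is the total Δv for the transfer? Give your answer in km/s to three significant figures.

r₁ = 3390 + 173.0 = 3563.0 km = 3.5630×10⁶ m.
r₂ = 3390 + 7775 = 11165 km = 1.1165×10⁷ m.
Transfer ellipse a_t = (r₁ + r₂)/2 = 7.364×10⁶ m.
At r₁: circular v_c1 = √(μ/r₁) = 3467 m/s; transfer-periapsis v_p = √[μ(2/r₁ − 1/a_t)] = 4269 m/s.
Δv₁ = v_p − v_c1 = 802.0 m/s.
At r₂: circular v_c2 = √(μ/r₂) = 1959 m/s; transfer-apoapsis v_a = √[μ(2/r₂ − 1/a_t)] = 1362 m/s.
Δv₂ = v_c2 − v_a = 596.2 m/s.
Total Δv = Δv₁ + Δv₂ = 1398 m/s = 1.398 km/s.

Δv_total ≈ 1.40 km/s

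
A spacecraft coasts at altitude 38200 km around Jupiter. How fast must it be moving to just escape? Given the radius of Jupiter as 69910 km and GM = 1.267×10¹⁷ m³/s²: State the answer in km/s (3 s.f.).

r = 69910 + 38200 = 108110 km = 1.0811×10⁸ m.
Escape speed v_esc = √(2μ/r) = √(2 × 1.267×10¹⁷ / 1.081×10⁸) = √(2.344×10⁹) = 48410 m/s.
= 48.41 km/s.

v_esc ≈ 48.4 km/s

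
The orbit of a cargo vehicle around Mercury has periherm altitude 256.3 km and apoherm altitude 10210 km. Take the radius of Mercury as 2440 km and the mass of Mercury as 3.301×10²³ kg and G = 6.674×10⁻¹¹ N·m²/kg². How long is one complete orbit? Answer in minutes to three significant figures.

μ = GM = 6.674×10⁻¹¹ × 3.301×10²³ = 2.203×10¹³ m³/s².
r_p = 2440 + 256.3 = 2696.3 km = 2.6963×10⁶ m.
r_a = 2440 + 10210 = 12650 km = 1.2650×10⁷ m.
Semi-major axis a = (r_p + r_a)/2 = (2696.3 + 12650)/2 = 7673.1 km = 7.673×10⁶ m.
By Kepler's third law T = 2π√(a³/μ) = 2π × 4.528×10³ = 2.845×10⁴ s.
= 474.2 minutes.

T ≈ 474 minutes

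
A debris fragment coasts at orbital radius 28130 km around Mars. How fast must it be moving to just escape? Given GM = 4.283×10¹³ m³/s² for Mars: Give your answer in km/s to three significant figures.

r = 28130 km = 2.813×10⁷ m.
Escape speed v_esc = √(2μ/r) = √(2 × 4.283×10¹³ / 2.813×10⁷) = √(3.045×10⁶) = 1745 m/s.
= 1.745 km/s.

v_esc ≈ 1.75 km/s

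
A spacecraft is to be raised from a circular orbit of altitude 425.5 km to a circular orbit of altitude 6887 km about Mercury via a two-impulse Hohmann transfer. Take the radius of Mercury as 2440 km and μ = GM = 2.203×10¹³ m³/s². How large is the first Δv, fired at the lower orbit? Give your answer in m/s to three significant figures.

Δv ≈ 657 m/s

r₁ = 2440 + 425.5 = 2865.5 km = 2.8655×10⁶ m.
r₂ = 2440 + 6887 = 9327.0 km = 9.3270×10⁶ m.
Transfer ellipse a_t = (r₁ + r₂)/2 = 6.096×10⁶ m.
At r₁: circular v_c1 = √(μ/r₁) = 2773 m/s; transfer-periherm v_p = √[μ(2/r₁ − 1/a_t)] = 3430 m/s.
Δv₁ = v_p − v_c1 = 656.9 m/s.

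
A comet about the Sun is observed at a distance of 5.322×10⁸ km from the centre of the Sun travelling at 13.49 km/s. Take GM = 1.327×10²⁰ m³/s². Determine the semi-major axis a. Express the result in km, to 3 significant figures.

a ≈ 4.19×10⁸ km

r = 5.322×10¹¹ m.
Vis-viva rearranged: 1/a = 2/r − v²/μ = 3.758×10⁻¹² − 1.371×10⁻¹² = 2.387×10⁻¹² m⁻¹.
a = 4.190×10¹¹ m = 4.1900×10⁸ km.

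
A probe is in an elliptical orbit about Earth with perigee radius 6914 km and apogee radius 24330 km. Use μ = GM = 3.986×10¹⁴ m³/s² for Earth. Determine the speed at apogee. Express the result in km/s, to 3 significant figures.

Semi-major axis a = (r_p + r_a)/2 = 15622 km = 1.562×10⁷ m.
Vis-viva: v² = μ(2/r − 1/a) = 3.986×10¹⁴ × (8.220×10⁻⁸ − 6.401×10⁻⁸) = 7.251×10⁶ m²/s².
v = 2693 m/s = 2.693 km/s.

v ≈ 2.69 km/s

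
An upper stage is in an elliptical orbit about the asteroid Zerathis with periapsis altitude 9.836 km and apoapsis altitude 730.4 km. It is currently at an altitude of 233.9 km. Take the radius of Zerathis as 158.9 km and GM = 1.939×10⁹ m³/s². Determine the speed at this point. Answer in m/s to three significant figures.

r_p = 158.9 + 9.836 = 168.74 km = 1.6874×10⁵ m.
r_a = 158.9 + 730.4 = 889.30 km = 8.8930×10⁵ m.
r = 158.9 + 233.9 = 392.80 km = 3.928×10⁵ m.
Semi-major axis a = (r_p + r_a)/2 = 529.02 km = 5.290×10⁵ m.
Vis-viva: v² = μ(2/r − 1/a) = 1.939×10⁹ × (5.092×10⁻⁶ − 1.890×10⁻⁶) = 6.207×10³ m²/s².
v = 78.79 m/s.

v ≈ 78.8 m/s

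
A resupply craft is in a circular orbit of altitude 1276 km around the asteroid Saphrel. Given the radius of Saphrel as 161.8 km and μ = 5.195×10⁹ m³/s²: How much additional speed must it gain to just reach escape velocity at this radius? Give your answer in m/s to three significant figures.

r = 161.8 + 1276 = 1437.8 km = 1.4378×10⁶ m.
Circular speed v_c = √(μ/r) = 60.11 m/s.
Escape speed v_esc = √(2μ/r) = √2 × v_c = 85.01 m/s.
Δv = v_esc − v_c = 24.90 m/s.

Δv ≈ 24.9 m/s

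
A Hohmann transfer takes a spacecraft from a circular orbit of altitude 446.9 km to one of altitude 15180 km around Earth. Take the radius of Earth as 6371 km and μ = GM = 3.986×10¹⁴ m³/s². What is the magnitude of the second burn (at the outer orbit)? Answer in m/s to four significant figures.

Δv ≈ 1319 m/s

r₁ = 6371 + 446.9 = 6817.9 km = 6.8179×10⁶ m.
r₂ = 6371 + 15180 = 21551 km = 2.1551×10⁷ m.
Transfer ellipse a_t = (r₁ + r₂)/2 = 1.418×10⁷ m.
At r₁: circular v_c1 = √(μ/r₁) = 7646 m/s; transfer-perigee v_p = √[μ(2/r₁ − 1/a_t)] = 9425 m/s.
At r₂: circular v_c2 = √(μ/r₂) = 4301 m/s; transfer-apogee v_a = √[μ(2/r₂ − 1/a_t)] = 2982 m/s.
Δv₂ = v_c2 − v_a = 1319 m/s.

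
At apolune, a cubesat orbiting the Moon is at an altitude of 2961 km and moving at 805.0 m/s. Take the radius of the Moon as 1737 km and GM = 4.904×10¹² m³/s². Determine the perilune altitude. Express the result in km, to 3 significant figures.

perilune altitude ≈ 378 km

r_a = 1737 + 2961 = 4698.0 km = 4.698×10⁶ m.
Specific energy ε = v²/2 − μ/r = -7.198×10⁵ J/kg, so a = −μ/(2ε) = 3.406×10⁶ m.
The apsides satisfy r_p + r_a = 2a, so the perilune radius is 2a − r_a = 2.115×10⁶ m = 2114.7 km.
Perilune altitude = 2114.7 − 1737 = 377.66 km.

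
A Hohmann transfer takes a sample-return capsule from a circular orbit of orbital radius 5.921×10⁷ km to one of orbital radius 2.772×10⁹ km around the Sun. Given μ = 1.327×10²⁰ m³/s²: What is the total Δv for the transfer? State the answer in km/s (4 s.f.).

r₁ = 5.921×10⁷ km = 5.921×10¹⁰ m.
r₂ = 2.772×10⁹ km = 2.772×10¹² m.
Transfer ellipse a_t = (r₁ + r₂)/2 = 1.416×10¹² m.
At r₁: circular v_c1 = √(μ/r₁) = 47340 m/s; transfer-perihelion v_p = √[μ(2/r₁ − 1/a_t)] = 66250 m/s.
Δv₁ = v_p − v_c1 = 18910 m/s.
At r₂: circular v_c2 = √(μ/r₂) = 6919 m/s; transfer-aphelion v_a = √[μ(2/r₂ − 1/a_t)] = 1415 m/s.
Δv₂ = v_c2 − v_a = 5504 m/s.
Total Δv = Δv₁ + Δv₂ = 24410 m/s = 24.41 km/s.

Δv_total ≈ 24.41 km/s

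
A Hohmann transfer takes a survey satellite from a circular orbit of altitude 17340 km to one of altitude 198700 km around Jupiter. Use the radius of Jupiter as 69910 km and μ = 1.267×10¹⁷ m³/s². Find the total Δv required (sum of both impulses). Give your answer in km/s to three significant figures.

Δv_total ≈ 15.2 km/s

r₁ = 69910 + 17340 = 87250 km = 8.7250×10⁷ m.
r₂ = 69910 + 198700 = 268610 km = 2.6861×10⁸ m.
Transfer ellipse a_t = (r₁ + r₂)/2 = 1.779×10⁸ m.
At r₁: circular v_c1 = √(μ/r₁) = 38110 m/s; transfer-perijove v_p = √[μ(2/r₁ − 1/a_t)] = 46820 m/s.
Δv₁ = v_p − v_c1 = 8714 m/s.
At r₂: circular v_c2 = √(μ/r₂) = 21720 m/s; transfer-apojove v_a = √[μ(2/r₂ − 1/a_t)] = 15210 m/s.
Δv₂ = v_c2 − v_a = 6510 m/s.
Total Δv = Δv₁ + Δv₂ = 15220 m/s = 15.22 km/s.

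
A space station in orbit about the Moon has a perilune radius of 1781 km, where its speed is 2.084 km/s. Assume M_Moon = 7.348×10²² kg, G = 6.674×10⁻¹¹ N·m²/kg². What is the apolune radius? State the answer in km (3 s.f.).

μ = GM = 6.674×10⁻¹¹ × 7.348×10²² = 4.904×10¹² m³/s².
r_p = 1.781×10⁶ m.
Specific energy ε = v²/2 − μ/r = -5.820×10⁵ J/kg, so a = −μ/(2ε) = 4.213×10⁶ m.
The apsides satisfy r_p + r_a = 2a, so the apolune radius is 2a − r_p = 6.645×10⁶ m = 6645.0 km.

apolune radius ≈ 6650 km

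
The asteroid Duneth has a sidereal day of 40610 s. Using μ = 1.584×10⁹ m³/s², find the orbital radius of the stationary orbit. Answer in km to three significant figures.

r_sync ≈ 404 km

A synchronous orbit has period T, so by Kepler's third law a = (μT²/4π²)^(1/3).
μT²/4π² = 1.584×10⁹ × (4.061×10⁴)² / 39.48 = 6.617×10¹⁶ m³.
a = 4.045×10⁵ m = 404.47 km.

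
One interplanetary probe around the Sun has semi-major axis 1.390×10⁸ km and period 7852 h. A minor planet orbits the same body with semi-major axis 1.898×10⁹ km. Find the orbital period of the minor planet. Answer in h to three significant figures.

Kepler's third law: T² ∝ a³, so T₂ = T₁ (a₂/a₁)^(3/2).
a₂/a₁ = 13.65, (a₂/a₁)^(3/2) = 50.46.
T₂ = 7852 × 50.46 = 3.962×10⁵ h.

T₂ ≈ 3.96×10⁵ h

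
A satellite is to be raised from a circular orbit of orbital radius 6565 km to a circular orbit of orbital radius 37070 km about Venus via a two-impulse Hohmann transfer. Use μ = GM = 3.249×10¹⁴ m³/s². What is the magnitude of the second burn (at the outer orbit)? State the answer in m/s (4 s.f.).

Δv ≈ 1337 m/s

r₁ = 6565 km = 6.565×10⁶ m.
r₂ = 37070 km = 3.707×10⁷ m.
Transfer ellipse a_t = (r₁ + r₂)/2 = 2.182×10⁷ m.
At r₁: circular v_c1 = √(μ/r₁) = 7035 m/s; transfer-periapsis v_p = √[μ(2/r₁ − 1/a_t)] = 9170 m/s.
At r₂: circular v_c2 = √(μ/r₂) = 2960 m/s; transfer-apoapsis v_a = √[μ(2/r₂ − 1/a_t)] = 1624 m/s.
Δv₂ = v_c2 − v_a = 1337 m/s.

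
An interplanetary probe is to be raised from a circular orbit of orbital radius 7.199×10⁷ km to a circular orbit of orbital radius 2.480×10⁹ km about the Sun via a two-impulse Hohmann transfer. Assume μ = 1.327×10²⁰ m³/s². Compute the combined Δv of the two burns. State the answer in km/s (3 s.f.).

r₁ = 7.199×10⁷ km = 7.199×10¹⁰ m.
r₂ = 2.480×10⁹ km = 2.480×10¹² m.
Transfer ellipse a_t = (r₁ + r₂)/2 = 1.276×10¹² m.
At r₁: circular v_c1 = √(μ/r₁) = 42930 m/s; transfer-perihelion v_p = √[μ(2/r₁ − 1/a_t)] = 59860 m/s.
Δv₁ = v_p − v_c1 = 16920 m/s.
At r₂: circular v_c2 = √(μ/r₂) = 7315 m/s; transfer-aphelion v_a = √[μ(2/r₂ − 1/a_t)] = 1737 m/s.
Δv₂ = v_c2 − v_a = 5577 m/s.
Total Δv = Δv₁ + Δv₂ = 22500 m/s = 22.50 km/s.

Δv_total ≈ 22.5 km/s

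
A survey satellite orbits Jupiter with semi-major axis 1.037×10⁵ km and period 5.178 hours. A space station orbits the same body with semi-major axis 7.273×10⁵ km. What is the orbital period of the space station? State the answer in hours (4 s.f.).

T₂ ≈ 96.18 hours

Kepler's third law: T² ∝ a³, so T₂ = T₁ (a₂/a₁)^(3/2).
a₂/a₁ = 7.014, (a₂/a₁)^(3/2) = 18.57.
T₂ = 5.178 × 18.57 = 96.18 hours.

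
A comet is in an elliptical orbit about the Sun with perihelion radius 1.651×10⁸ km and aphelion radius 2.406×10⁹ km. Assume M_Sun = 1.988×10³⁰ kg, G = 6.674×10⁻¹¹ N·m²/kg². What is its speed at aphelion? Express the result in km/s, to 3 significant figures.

v ≈ 2.66 km/s

μ = GM = 6.674×10⁻¹¹ × 1.988×10³⁰ = 1.327×10²⁰ m³/s².
Semi-major axis a = (r_p + r_a)/2 = 1.2856×10⁹ km = 1.286×10¹² m.
Vis-viva: v² = μ(2/r − 1/a) = 1.327×10²⁰ × (8.313×10⁻¹³ − 7.779×10⁻¹³) = 7.082×10⁶ m²/s².
v = 2661 m/s = 2.661 km/s.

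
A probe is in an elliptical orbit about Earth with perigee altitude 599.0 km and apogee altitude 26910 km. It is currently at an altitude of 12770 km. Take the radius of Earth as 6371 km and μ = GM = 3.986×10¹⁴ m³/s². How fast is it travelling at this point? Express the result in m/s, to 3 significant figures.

r_p = 6371 + 599.0 = 6970.0 km = 6.9700×10⁶ m.
r_a = 6371 + 26910 = 33281 km = 3.3281×10⁷ m.
r = 6371 + 12770 = 19141 km = 1.914×10⁷ m.
Semi-major axis a = (r_p + r_a)/2 = 20126 km = 2.013×10⁷ m.
Vis-viva: v² = μ(2/r − 1/a) = 3.986×10¹⁴ × (1.045×10⁻⁷ − 4.969×10⁻⁸) = 2.184×10⁷ m²/s².
v = 4674 m/s.

v ≈ 4670 m/s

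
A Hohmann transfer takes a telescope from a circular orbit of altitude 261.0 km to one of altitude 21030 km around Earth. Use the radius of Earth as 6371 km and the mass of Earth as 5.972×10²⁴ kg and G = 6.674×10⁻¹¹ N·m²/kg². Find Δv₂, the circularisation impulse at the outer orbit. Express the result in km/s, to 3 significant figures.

Δv ≈ 1.43 km/s

μ = GM = 6.674×10⁻¹¹ × 5.972×10²⁴ = 3.986×10¹⁴ m³/s².
r₁ = 6371 + 261.0 = 6632.0 km = 6.6320×10⁶ m.
r₂ = 6371 + 21030 = 27401 km = 2.7401×10⁷ m.
Transfer ellipse a_t = (r₁ + r₂)/2 = 1.702×10⁷ m.
At r₁: circular v_c1 = √(μ/r₁) = 7752 m/s; transfer-perigee v_p = √[μ(2/r₁ − 1/a_t)] = 9837 m/s.
At r₂: circular v_c2 = √(μ/r₂) = 3814 m/s; transfer-apogee v_a = √[μ(2/r₂ − 1/a_t)] = 2381 m/s.
Δv₂ = v_c2 − v_a = 1433 m/s.
= 1.433 km/s.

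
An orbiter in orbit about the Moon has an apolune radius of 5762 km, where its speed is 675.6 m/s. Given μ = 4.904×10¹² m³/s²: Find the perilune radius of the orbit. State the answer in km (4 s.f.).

perilune radius ≈ 2111 km

r_a = 5.762×10⁶ m.
Specific energy ε = v²/2 − μ/r = -6.229×10⁵ J/kg, so a = −μ/(2ε) = 3.937×10⁶ m.
The apsides satisfy r_p + r_a = 2a, so the perilune radius is 2a − r_a = 2.111×10⁶ m = 2111.2 km.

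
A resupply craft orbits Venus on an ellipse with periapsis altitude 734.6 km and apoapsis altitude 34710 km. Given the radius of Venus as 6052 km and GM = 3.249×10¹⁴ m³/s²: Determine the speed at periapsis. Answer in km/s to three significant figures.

v ≈ 9.06 km/s

r_p = 6052 + 734.6 = 6786.6 km = 6.7866×10⁶ m.
r_a = 6052 + 34710 = 40762 km = 4.0762×10⁷ m.
Semi-major axis a = (r_p + r_a)/2 = 23774 km = 2.377×10⁷ m.
Vis-viva: v² = μ(2/r − 1/a) = 3.249×10¹⁴ × (2.947×10⁻⁷ − 4.206×10⁻⁸) = 8.208×10⁷ m²/s².
v = 9060 m/s = 9.060 km/s.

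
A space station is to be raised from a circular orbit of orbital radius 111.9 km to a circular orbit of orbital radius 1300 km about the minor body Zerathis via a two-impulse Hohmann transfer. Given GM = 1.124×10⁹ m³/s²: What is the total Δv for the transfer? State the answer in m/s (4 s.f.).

Δv_total ≈ 53.48 m/s

r₁ = 111.9 km = 1.119×10⁵ m.
r₂ = 1300 km = 1.300×10⁶ m.
Transfer ellipse a_t = (r₁ + r₂)/2 = 7.060×10⁵ m.
At r₁: circular v_c1 = √(μ/r₁) = 100.2 m/s; transfer-periapsis v_p = √[μ(2/r₁ − 1/a_t)] = 136.0 m/s.
Δv₁ = v_p − v_c1 = 35.78 m/s.
At r₂: circular v_c2 = √(μ/r₂) = 29.40 m/s; transfer-apoapsis v_a = √[μ(2/r₂ − 1/a_t)] = 11.71 m/s.
Δv₂ = v_c2 − v_a = 17.70 m/s.
Total Δv = Δv₁ + Δv₂ = 53.48 m/s.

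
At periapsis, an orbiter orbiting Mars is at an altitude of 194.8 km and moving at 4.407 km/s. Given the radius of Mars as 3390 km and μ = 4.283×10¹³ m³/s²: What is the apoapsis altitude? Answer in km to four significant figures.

apoapsis altitude ≈ 12170 km

r_p = 3390 + 194.8 = 3584.8 km = 3.585×10⁶ m.
Specific energy ε = v²/2 − μ/r = -2.237×10⁶ J/kg, so a = −μ/(2ε) = 9.574×10⁶ m.
The apsides satisfy r_p + r_a = 2a, so the apoapsis radius is 2a − r_p = 1.556×10⁷ m = 15563 km.
Apoapsis altitude = 15563 − 3390 = 12173 km.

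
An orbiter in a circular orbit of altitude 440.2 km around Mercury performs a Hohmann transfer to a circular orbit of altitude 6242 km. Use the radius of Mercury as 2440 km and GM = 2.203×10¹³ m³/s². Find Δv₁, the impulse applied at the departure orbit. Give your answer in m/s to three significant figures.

r₁ = 2440 + 440.2 = 2880.2 km = 2.8802×10⁶ m.
r₂ = 2440 + 6242 = 8682.0 km = 8.6820×10⁶ m.
Transfer ellipse a_t = (r₁ + r₂)/2 = 5.781×10⁶ m.
At r₁: circular v_c1 = √(μ/r₁) = 2766 m/s; transfer-periherm v_p = √[μ(2/r₁ − 1/a_t)] = 3389 m/s.
Δv₁ = v_p − v_c1 = 623.6 m/s.

Δv ≈ 624 m/s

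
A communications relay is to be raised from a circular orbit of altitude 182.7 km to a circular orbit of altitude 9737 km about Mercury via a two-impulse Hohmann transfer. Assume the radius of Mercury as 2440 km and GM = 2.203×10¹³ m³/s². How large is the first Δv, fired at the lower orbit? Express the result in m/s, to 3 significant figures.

Δv ≈ 820 m/s

r₁ = 2440 + 182.7 = 2622.7 km = 2.6227×10⁶ m.
r₂ = 2440 + 9737 = 12177 km = 1.2177×10⁷ m.
Transfer ellipse a_t = (r₁ + r₂)/2 = 7.400×10⁶ m.
At r₁: circular v_c1 = √(μ/r₁) = 2898 m/s; transfer-periherm v_p = √[μ(2/r₁ − 1/a_t)] = 3718 m/s.
Δv₁ = v_p − v_c1 = 819.6 m/s.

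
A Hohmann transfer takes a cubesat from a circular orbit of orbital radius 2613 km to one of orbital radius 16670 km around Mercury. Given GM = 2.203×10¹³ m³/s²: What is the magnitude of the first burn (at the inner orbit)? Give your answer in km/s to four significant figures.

r₁ = 2613 km = 2.613×10⁶ m.
r₂ = 16670 km = 1.667×10⁷ m.
Transfer ellipse a_t = (r₁ + r₂)/2 = 9.642×10⁶ m.
At r₁: circular v_c1 = √(μ/r₁) = 2904 m/s; transfer-periherm v_p = √[μ(2/r₁ − 1/a_t)] = 3818 m/s.
Δv₁ = v_p − v_c1 = 914.4 m/s.
= 0.9144 km/s.

Δv ≈ 0.9144 km/s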